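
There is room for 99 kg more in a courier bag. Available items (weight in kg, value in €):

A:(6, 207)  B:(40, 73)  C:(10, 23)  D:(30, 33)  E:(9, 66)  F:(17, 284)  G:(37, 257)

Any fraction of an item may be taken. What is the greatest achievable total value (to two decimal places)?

Sort by value per unit weight and fill in that order.
Ratios (sorted): A 34.50, F 16.71, E 7.33, G 6.95, C 2.30, B 1.82, D 1.10
take A (6 @ 207); take F (17 @ 284); take E (9 @ 66); take G (37 @ 257); take C (10 @ 23); take 20/40 of B → 36.50. Capacity used 99/99.
Total value = 873.50

873.50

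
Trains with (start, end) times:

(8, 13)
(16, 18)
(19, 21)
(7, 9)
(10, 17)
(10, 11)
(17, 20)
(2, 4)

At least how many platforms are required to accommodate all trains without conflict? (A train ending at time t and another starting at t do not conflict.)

3

Events (time:±→running): 2:+→1 4:-→0 7:+→1 8:+→2 9:-→1 10:+→2 10:+→3 … peak 3.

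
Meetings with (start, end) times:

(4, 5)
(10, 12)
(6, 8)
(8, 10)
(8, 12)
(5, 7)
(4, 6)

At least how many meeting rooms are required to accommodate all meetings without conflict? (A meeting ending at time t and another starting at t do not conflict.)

2

starts: [4, 4, 5, 6, 8, 8, 10]
ends:   [5, 6, 7, 8, 10, 12, 12]
s4→1 s4→2  — peak 2.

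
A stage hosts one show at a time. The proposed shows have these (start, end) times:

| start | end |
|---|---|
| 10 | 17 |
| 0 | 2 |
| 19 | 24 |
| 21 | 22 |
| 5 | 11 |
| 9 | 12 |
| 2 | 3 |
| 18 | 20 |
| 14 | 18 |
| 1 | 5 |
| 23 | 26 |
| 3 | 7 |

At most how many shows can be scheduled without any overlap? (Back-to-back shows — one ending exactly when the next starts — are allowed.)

By end time: (0,2), (2,3), (1,5), (3,7), (5,11), (9,12), (10,17), (14,18), (18,20), (21,22), (19,24), (23,26).
Pick (0,2); next start ≥ 2 → (2,3); next start ≥ 3 → (3,7); next start ≥ 7 → (9,12); next start ≥ 12 → (14,18); next start ≥ 18 → (18,20); next start ≥ 20 → (21,22); next start ≥ 22 → (23,26).
Selected 8 shows.

8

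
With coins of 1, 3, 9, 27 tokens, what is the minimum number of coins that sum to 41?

5

Use the largest denomination that fits, subtract, and repeat.
41 = 1×27 + 1×9 + 1×3 + 2×1
Total coins = 1 + 1 + 1 + 2 = 5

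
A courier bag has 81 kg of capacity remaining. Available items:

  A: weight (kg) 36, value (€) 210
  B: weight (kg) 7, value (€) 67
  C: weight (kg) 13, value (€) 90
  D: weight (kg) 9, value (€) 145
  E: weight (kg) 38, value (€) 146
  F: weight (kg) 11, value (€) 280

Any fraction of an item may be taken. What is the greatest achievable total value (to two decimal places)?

811.21

Sort by value per unit weight and fill in that order.
Ratios (sorted): F 25.45, D 16.11, B 9.57, C 6.92, A 5.83, E 3.84
take F (11 @ 280); take D (9 @ 145); take B (7 @ 67); take C (13 @ 90); take A (36 @ 210); take 5/38 of E → 19.21. Capacity used 81/81.
Total value = 811.21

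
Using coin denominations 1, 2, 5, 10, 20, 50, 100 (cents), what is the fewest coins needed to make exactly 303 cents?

5

303 = 3×100 + 1×2 + 1×1
Total coins = 3 + 1 + 1 = 5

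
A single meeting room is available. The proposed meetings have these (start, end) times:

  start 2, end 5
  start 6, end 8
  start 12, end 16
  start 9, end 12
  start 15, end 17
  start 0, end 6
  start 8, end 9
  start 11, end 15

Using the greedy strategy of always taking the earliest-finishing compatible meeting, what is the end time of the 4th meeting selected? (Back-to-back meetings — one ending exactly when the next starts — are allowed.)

12

Order by finish time; keep every interval that doesn't clash with the previous kept one.
By end time: (2,5), (0,6), (6,8), (8,9), (9,12), (11,15), (12,16), (15,17).
Pick (2,5); next start ≥ 5 → (6,8); next start ≥ 8 → (8,9); next start ≥ 9 → (9,12); next start ≥ 12 → (12,16).
Selected: (2,5) (6,8) (8,9) (9,12) (12,16)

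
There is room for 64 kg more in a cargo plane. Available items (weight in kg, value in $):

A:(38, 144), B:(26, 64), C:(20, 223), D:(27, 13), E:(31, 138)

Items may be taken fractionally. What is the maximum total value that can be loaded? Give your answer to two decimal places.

Sort by value per unit weight and fill in that order.
Ratios (sorted): C 11.15, E 4.45, A 3.79, B 2.46, D 0.48
take C (20 @ 223); take E (31 @ 138); take 13/38 of A → 49.26. Capacity used 64/64.
Total value = 410.26

410.26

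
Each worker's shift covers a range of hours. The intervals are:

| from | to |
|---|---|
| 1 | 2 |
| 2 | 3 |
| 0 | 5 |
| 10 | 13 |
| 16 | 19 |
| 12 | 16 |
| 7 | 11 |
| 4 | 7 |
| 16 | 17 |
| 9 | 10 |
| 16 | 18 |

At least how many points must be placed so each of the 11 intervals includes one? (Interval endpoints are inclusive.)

4

Sort by right endpoint; whenever an interval is uncovered, place a point at its right end.
By right end: [1,2]  [2,3]  [0,5]  [4,7]  [9,10]  [7,11]  [10,13]  [12,16]  [16,17]  [16,18]  [16,19]
[1,2] uncovered → point at 2; [4,7] uncovered → point at 7; [9,10] uncovered → point at 10; [12,16] uncovered → point at 16.
Points: 2, 7, 10, 16 (4 total).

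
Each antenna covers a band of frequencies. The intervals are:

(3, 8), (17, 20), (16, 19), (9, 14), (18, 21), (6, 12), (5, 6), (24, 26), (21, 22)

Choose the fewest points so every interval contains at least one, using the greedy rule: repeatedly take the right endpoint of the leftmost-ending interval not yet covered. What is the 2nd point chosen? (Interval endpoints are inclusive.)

Sort by right endpoint; whenever an interval is uncovered, place a point at its right end.
By right end: [5,6]  [3,8]  [6,12]  [9,14]  [16,19]  [17,20]  [18,21]  [21,22]  [24,26]
[5,6] uncovered → point at 6; [9,14] uncovered → point at 14; [16,19] uncovered → point at 19; [21,22] uncovered → point at 22; [24,26] uncovered → point at 26.
Points: 6, 14, 19, 22, 26 (5 total).

14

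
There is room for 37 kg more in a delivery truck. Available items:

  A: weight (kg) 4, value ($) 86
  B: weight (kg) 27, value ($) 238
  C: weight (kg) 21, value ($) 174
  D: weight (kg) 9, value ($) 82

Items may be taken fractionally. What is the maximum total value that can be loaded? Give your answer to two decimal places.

379.56

Ratios (sorted): A 21.50, D 9.11, B 8.81, C 8.29
take A (4 @ 86); take D (9 @ 82); take 24/27 of B → 211.56. Capacity used 37/37.
Total value = 379.56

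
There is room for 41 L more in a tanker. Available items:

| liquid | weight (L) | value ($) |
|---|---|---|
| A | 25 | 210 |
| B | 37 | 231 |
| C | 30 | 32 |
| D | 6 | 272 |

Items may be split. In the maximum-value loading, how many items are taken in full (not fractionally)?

2

Greedy by value/weight ratio, highest first.
Order: D (272/6=45.33) > A (210/25=8.40) > B (231/37=6.24) > C (32/30=1.07)
Fill: take D (6 @ 272) → take A (25 @ 210) → take 10/37 of B → 62.43; 41/41 used.
2 item(s) taken whole; one partial (take 10/37 of B).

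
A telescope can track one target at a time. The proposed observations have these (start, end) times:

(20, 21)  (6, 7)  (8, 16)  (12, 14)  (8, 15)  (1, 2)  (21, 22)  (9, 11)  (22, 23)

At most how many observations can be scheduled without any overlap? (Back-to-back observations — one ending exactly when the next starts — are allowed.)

Sort by end time and greedily take each interval whose start is ≥ the last chosen end.
Sorted by end: (1,2)  (6,7)  (9,11)  (12,14)  (8,15)  (8,16)  (20,21)  (21,22)  (22,23)
take (1,2); take (6,7); take (9,11); take (12,14); skip (8,16); take (20,21); take (21,22); take (22,23).
Selected 7 observations.

7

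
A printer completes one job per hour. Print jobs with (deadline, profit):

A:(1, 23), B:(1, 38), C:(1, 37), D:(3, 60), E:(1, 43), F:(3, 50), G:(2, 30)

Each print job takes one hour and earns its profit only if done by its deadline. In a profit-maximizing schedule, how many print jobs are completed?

Take jobs in profit order; each goes to the latest open slot no later than its deadline.
By profit: D(d3,60), F(d3,50), E(d1,43), B(d1,38), C(d1,37), G(d2,30), A(d1,23)
D→slot 3; F→slot 2; E→slot 1; B skipped; C skipped; G skipped; A skipped.
3 of 7 scheduled.

3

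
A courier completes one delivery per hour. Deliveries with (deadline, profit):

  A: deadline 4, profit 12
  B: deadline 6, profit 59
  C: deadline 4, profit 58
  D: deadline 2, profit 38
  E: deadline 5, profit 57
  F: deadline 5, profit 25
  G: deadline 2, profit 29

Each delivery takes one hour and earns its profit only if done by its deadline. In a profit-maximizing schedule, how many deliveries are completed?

6

Sort by profit descending; place each in the latest free slot ≤ its deadline.
Profit order: B=59 C=58 E=57 D=38 G=29 F=25 A=12
Assign: B→slot 6, C→slot 4, E→slot 5, D→slot 2, G→slot 1, F→slot 3, A skipped.
Slots: [1:G] [2:D] [3:F] [4:C] [5:E] [6:B]
6 of 7 scheduled.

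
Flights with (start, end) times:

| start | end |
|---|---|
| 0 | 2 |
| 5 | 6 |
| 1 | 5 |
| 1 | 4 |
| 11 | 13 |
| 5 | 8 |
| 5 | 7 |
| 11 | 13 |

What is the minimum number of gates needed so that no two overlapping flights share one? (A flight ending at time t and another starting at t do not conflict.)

3

Events (time:±→running): 0:+→1 1:+→2 1:+→3 … peak 3.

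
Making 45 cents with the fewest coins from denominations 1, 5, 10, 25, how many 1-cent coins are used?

0

Greedy: take as many of the largest coin as possible, then repeat with the remainder.
45 − 1×25→20 − 2×10→0
Count of 1: 0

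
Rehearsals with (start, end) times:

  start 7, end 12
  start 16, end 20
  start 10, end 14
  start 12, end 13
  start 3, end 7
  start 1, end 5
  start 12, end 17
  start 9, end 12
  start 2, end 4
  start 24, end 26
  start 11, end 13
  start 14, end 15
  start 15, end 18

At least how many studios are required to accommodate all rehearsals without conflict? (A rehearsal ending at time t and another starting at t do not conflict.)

4

starts: [1, 2, 3, 7, 9, 10, 11, 12, 12, 14, 15, 16, 24]
ends:   [4, 5, 7, 12, 12, 13, 13, 14, 15, 17, 18, 20, 26]
s1→1 s2→2 s3→3 e4→2 e5→1 e7→0 s7→1 s9→2 s10→3 s11→4  — peak 4.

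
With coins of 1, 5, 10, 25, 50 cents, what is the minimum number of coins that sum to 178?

7

Greedy: take as many of the largest coin as possible, then repeat with the remainder.
178 − 3×50→28 − 1×25→3 − 3×1→0
Total coins = 3 + 1 + 3 = 7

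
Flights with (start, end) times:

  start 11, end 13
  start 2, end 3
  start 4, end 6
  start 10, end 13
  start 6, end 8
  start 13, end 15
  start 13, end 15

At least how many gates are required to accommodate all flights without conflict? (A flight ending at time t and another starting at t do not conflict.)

starts: [2, 4, 6, 10, 11, 13, 13]
ends:   [3, 6, 8, 13, 13, 15, 15]
s2→1 e3→0 s4→1 e6→0 s6→1 e8→0 s10→1 s11→2  — peak 2.

2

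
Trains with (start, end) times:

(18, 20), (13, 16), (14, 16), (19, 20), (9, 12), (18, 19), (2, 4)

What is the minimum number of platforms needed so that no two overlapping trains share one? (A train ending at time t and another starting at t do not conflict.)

Count concurrent intervals with a sweep; the peak is the room count.
starts: [2, 9, 13, 14, 18, 18, 19]
ends:   [4, 12, 16, 16, 19, 20, 20]
s2→1 e4→0 s9→1 e12→0 s13→1 s14→2  — peak 2.

2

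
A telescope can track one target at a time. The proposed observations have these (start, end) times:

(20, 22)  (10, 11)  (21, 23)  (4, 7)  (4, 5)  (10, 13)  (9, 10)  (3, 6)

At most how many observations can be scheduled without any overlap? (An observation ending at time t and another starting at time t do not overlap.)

Sorted by end: (4,5)  (3,6)  (4,7)  (9,10)  (10,11)  (10,13)  (20,22)  (21,23)
take (4,5); skip (3,6); take (9,10); take (10,11); take (20,22).
Selected 4 observations.

4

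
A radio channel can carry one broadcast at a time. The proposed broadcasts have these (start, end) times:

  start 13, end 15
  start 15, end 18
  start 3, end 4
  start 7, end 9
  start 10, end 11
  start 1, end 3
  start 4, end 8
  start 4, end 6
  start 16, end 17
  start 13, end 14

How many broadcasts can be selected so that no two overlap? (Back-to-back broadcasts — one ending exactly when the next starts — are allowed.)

By end time: (1,3), (3,4), (4,6), (4,8), (7,9), (10,11), (13,14), (13,15), (16,17), (15,18).
Pick (1,3); next start ≥ 3 → (3,4); next start ≥ 4 → (4,6); next start ≥ 6 → (7,9); next start ≥ 9 → (10,11); next start ≥ 11 → (13,14); next start ≥ 14 → (16,17).
Selected 7 broadcasts.

7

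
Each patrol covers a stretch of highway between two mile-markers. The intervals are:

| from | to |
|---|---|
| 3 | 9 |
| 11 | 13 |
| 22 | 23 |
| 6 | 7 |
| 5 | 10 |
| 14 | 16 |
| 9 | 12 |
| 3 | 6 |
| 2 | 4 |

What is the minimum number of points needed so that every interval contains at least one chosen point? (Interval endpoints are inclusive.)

5

Sort by right endpoint; whenever an interval is uncovered, place a point at its right end.
Sorted: [2,4] [3,6] [6,7] [3,9] [5,10] [9,12] [11,13] [14,16] [22,23]
{[2,4],[3,6]} hit by 4; {[6,7],[3,9],[5,10]} hit by 7; {[9,12],[11,13]} hit by 12; {[14,16]} hit by 16; {[22,23]} hit by 23.
Points: 4, 7, 12, 16, 23 (5 total).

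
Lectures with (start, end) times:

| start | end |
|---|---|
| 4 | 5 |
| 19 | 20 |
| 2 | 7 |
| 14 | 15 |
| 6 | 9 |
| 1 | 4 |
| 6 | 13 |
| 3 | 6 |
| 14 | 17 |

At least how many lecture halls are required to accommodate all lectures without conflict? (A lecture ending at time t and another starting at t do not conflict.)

The answer is the maximum number of intervals overlapping at any instant.
starts: [1, 2, 3, 4, 6, 6, 14, 14, 19]
ends:   [4, 5, 6, 7, 9, 13, 15, 17, 20]
s1→1 s2→2 s3→3  — peak 3.

3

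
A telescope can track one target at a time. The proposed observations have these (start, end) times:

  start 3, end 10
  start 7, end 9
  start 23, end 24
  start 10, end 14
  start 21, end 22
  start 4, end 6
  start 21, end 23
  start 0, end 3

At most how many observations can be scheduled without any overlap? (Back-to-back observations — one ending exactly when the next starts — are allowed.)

6

Order by finish time; keep every interval that doesn't clash with the previous kept one.
Sorted by end: (0,3)  (4,6)  (7,9)  (3,10)  (10,14)  (21,22)  (21,23)  (23,24)
take (0,3); take (4,6); take (7,9); take (10,14); take (21,22); take (23,24).
Selected 6 observations.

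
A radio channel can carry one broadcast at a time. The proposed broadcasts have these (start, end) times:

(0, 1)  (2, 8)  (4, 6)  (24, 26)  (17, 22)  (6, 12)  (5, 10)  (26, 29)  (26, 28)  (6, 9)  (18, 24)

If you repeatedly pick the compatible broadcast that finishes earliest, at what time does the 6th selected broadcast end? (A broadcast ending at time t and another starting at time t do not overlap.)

Sorted by end: (0,1)  (4,6)  (2,8)  (6,9)  (5,10)  (6,12)  (17,22)  (18,24)  (24,26)  (26,28)  (26,29)
take (0,1); take (4,6); skip (2,8); take (6,9); skip (6,12); take (17,22); take (24,26); take (26,28).
Selected: (0,1) (4,6) (6,9) (17,22) (24,26) (26,28)

28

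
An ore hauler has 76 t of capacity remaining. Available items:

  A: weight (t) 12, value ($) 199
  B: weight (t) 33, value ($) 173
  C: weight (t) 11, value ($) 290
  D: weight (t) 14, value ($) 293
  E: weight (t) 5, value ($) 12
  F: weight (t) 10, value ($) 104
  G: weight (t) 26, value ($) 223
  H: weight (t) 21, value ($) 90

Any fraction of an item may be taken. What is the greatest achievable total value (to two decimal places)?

Greedy by value/weight ratio, highest first.
Ratios (sorted): C 26.36, D 20.93, A 16.58, F 10.40, G 8.58, B 5.24, H 4.29, E 2.40
take C (11 @ 290); take D (14 @ 293); take A (12 @ 199); take F (10 @ 104); take G (26 @ 223); take 3/33 of B → 15.73. Capacity used 76/76.
Total value = 1124.73

1124.73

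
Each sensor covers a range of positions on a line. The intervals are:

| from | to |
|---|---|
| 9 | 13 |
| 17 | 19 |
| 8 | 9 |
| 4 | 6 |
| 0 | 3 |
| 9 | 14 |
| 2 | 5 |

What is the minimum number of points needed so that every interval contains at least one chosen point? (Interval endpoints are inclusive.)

Process intervals by earliest right end; each time one isn't hit yet, stab at its right endpoint.
Sorted: [0,3] [2,5] [4,6] [8,9] [9,13] [9,14] [17,19]
{[0,3],[2,5]} hit by 3; {[4,6]} hit by 6; {[8,9],[9,13],[9,14]} hit by 9; {[17,19]} hit by 19.
Points: 3, 6, 9, 19 (4 total).

4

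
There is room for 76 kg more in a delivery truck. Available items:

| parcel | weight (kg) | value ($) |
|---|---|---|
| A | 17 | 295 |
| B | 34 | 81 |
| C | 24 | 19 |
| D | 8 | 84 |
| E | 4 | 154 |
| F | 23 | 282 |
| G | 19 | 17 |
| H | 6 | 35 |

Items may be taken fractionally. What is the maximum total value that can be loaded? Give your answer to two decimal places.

892.88

Greedy by value/weight ratio, highest first.
Order: E (154/4=38.50) > A (295/17=17.35) > F (282/23=12.26) > D (84/8=10.50) > H (35/6=5.83) > B (81/34=2.38) > G (17/19=0.89) > C (19/24=0.79)
Fill: take E (4 @ 154) → take A (17 @ 295) → take F (23 @ 282) → take D (8 @ 84) → take H (6 @ 35) → take 18/34 of B → 42.88; 76/76 used.
Total value = 892.88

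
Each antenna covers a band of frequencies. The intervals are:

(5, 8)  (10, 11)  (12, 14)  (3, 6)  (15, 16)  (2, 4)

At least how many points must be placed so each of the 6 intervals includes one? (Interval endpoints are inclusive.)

By right end: [2,4]  [3,6]  [5,8]  [10,11]  [12,14]  [15,16]
[2,4] uncovered → point at 4; [5,8] uncovered → point at 8; [10,11] uncovered → point at 11; [12,14] uncovered → point at 14; [15,16] uncovered → point at 16.
Points: 4, 8, 11, 14, 16 (5 total).

5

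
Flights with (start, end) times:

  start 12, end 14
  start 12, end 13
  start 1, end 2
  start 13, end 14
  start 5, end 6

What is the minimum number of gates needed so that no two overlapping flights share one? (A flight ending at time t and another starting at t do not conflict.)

Events (time:±→running): 1:+→1 2:-→0 5:+→1 6:-→0 12:+→1 12:+→2 … peak 2.

2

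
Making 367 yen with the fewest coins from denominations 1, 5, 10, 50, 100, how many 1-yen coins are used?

2

367 − 3×100→67 − 1×50→17 − 1×10→7 − 1×5→2 − 2×1→0
Count of 1: 2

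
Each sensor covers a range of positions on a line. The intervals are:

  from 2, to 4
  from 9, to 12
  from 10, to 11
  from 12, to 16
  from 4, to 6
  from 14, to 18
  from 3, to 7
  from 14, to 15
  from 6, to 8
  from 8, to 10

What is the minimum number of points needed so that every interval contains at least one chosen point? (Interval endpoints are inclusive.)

Process intervals by earliest right end; each time one isn't hit yet, stab at its right endpoint.
By right end: [2,4]  [4,6]  [3,7]  [6,8]  [8,10]  [10,11]  [9,12]  [14,15]  [12,16]  [14,18]
[2,4] uncovered → point at 4; [6,8] uncovered → point at 8; [10,11] uncovered → point at 11; [14,15] uncovered → point at 15.
Points: 4, 8, 11, 15 (4 total).

4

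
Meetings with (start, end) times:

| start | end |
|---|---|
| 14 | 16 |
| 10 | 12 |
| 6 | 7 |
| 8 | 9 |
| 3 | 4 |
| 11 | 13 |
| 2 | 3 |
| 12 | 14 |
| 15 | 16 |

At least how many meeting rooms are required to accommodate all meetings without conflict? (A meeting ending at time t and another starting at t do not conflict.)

2

The answer is the maximum number of intervals overlapping at any instant.
starts: [2, 3, 6, 8, 10, 11, 12, 14, 15]
ends:   [3, 4, 7, 9, 12, 13, 14, 16, 16]
s2→1 e3→0 s3→1 e4→0 s6→1 e7→0 s8→1 e9→0 s10→1 s11→2  — peak 2.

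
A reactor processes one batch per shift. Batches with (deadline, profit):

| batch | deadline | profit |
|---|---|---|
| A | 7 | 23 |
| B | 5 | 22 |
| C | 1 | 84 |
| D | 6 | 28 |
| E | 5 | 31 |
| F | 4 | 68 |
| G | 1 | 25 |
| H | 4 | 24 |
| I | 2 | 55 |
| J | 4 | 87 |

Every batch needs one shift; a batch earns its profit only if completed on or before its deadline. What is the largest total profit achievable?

Take jobs in profit order; each goes to the latest open slot no later than its deadline.
By profit: J(d4,87), C(d1,84), F(d4,68), I(d2,55), E(d5,31), D(d6,28), G(d1,25), H(d4,24), A(d7,23), B(d5,22)
J→slot 4; C→slot 1; F→slot 3; I→slot 2; E→slot 5; D→slot 6; G skipped; H skipped; A→slot 7; B skipped.
Profit = 84 + 55 + 68 + 87 + 31 + 28 + 23 = 376

376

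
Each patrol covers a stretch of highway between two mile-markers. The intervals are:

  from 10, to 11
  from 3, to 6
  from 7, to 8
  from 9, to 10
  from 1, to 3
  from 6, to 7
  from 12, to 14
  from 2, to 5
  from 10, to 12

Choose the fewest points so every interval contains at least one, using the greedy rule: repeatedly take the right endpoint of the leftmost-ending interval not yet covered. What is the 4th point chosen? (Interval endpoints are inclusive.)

Process intervals by earliest right end; each time one isn't hit yet, stab at its right endpoint.
Sorted: [1,3] [2,5] [3,6] [6,7] [7,8] [9,10] [10,11] [10,12] [12,14]
{[1,3],[2,5],[3,6]} hit by 3; {[6,7],[7,8]} hit by 7; {[9,10],[10,11],[10,12]} hit by 10; {[12,14]} hit by 14.
Points: 3, 7, 10, 14 (4 total).

14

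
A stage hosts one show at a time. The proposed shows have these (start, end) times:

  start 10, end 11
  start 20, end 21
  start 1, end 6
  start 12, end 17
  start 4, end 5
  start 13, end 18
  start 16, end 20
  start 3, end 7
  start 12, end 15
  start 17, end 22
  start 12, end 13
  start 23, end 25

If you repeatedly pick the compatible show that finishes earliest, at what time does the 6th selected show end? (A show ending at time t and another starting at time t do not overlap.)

25

Order by finish time; keep every interval that doesn't clash with the previous kept one.
Sorted by end: (4,5)  (1,6)  (3,7)  (10,11)  (12,13)  (12,15)  (12,17)  (13,18)  (16,20)  (20,21)  (17,22)  (23,25)
take (4,5); skip (3,7); take (10,11); take (12,13); take (13,18); take (20,21); skip (17,22); take (23,25).
Selected: (4,5) (10,11) (12,13) (13,18) (20,21) (23,25)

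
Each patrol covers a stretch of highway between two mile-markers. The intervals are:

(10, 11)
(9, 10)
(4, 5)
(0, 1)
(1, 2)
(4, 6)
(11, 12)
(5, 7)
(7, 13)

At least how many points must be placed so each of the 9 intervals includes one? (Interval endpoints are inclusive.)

4

Process intervals by earliest right end; each time one isn't hit yet, stab at its right endpoint.
Sorted: [0,1] [1,2] [4,5] [4,6] [5,7] [9,10] [10,11] [11,12] [7,13]
{[0,1],[1,2]} hit by 1; {[4,5],[4,6],[5,7]} hit by 5; {[9,10],[10,11]} hit by 10; {[11,12],[7,13]} hit by 12.
Points: 1, 5, 10, 12 (4 total).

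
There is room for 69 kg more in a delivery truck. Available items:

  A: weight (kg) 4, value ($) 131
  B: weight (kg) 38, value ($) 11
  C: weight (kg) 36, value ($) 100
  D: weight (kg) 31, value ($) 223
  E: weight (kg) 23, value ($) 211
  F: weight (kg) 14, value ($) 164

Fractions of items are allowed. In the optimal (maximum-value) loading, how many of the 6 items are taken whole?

3

Order: A (131/4=32.75) > F (164/14=11.71) > E (211/23=9.17) > D (223/31=7.19) > C (100/36=2.78) > B (11/38=0.29)
Fill: take A (4 @ 131) → take F (14 @ 164) → take E (23 @ 211) → take 28/31 of D → 201.42; 69/69 used.
3 item(s) taken whole; one partial (take 28/31 of D).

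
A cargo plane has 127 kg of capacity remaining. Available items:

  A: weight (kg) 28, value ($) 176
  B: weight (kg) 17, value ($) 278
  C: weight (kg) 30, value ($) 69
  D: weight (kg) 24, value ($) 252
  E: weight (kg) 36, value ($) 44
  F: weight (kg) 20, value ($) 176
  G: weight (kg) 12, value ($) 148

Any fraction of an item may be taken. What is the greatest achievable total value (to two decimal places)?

1089.80

Sort by value per unit weight and fill in that order.
Order: B (278/17=16.35) > G (148/12=12.33) > D (252/24=10.50) > F (176/20=8.80) > A (176/28=6.29) > C (69/30=2.30) > E (44/36=1.22)
Fill: take B (17 @ 278) → take G (12 @ 148) → take D (24 @ 252) → take F (20 @ 176) → take A (28 @ 176) → take 26/30 of C → 59.80; 127/127 used.
Total value = 1089.80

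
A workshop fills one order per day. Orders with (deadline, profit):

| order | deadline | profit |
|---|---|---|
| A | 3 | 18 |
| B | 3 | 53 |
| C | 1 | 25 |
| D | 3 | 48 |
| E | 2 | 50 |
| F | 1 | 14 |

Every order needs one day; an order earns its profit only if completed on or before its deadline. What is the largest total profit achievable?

By profit: B(d3,53), E(d2,50), D(d3,48), C(d1,25), A(d3,18), F(d1,14)
B→slot 3; E→slot 2; D→slot 1; C skipped; A skipped; F skipped.
Profit = 48 + 50 + 53 = 151

151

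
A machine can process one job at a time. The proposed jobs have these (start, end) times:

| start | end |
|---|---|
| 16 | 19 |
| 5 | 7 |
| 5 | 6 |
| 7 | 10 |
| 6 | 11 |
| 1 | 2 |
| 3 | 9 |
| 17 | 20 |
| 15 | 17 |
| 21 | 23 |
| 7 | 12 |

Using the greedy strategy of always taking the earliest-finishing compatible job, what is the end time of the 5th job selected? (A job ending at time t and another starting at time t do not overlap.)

Order by finish time; keep every interval that doesn't clash with the previous kept one.
Sorted by end: (1,2)  (5,6)  (5,7)  (3,9)  (7,10)  (6,11)  (7,12)  (15,17)  (16,19)  (17,20)  (21,23)
take (1,2); take (5,6); skip (3,9); take (7,10); take (15,17); skip (16,19); take (17,20); take (21,23).
Selected: (1,2) (5,6) (7,10) (15,17) (17,20) (21,23)

20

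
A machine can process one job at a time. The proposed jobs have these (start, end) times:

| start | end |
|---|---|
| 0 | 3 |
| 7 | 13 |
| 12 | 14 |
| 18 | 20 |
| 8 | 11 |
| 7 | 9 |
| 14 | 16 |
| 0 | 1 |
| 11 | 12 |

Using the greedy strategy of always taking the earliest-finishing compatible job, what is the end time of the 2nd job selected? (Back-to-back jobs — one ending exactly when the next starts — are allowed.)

9

Greedy by earliest finish: after sorting by end time, pick each interval compatible with the last pick.
Sorted by end: (0,1)  (0,3)  (7,9)  (8,11)  (11,12)  (7,13)  (12,14)  (14,16)  (18,20)
take (0,1); take (7,9); take (11,12); take (12,14); take (14,16); take (18,20).
Selected: (0,1) (7,9) (11,12) (12,14) (14,16) (18,20)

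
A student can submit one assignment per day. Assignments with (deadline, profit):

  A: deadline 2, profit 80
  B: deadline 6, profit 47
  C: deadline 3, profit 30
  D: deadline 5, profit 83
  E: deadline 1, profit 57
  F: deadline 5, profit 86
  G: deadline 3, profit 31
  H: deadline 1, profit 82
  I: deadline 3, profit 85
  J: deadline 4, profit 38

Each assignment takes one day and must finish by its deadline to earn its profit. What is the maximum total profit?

Take jobs in profit order; each goes to the latest open slot no later than its deadline.
By profit: F(d5,86), I(d3,85), D(d5,83), H(d1,82), A(d2,80), E(d1,57), B(d6,47), J(d4,38), G(d3,31), C(d3,30)
F→slot 5; I→slot 3; D→slot 4; H→slot 1; A→slot 2; E skipped; B→slot 6; J skipped; G skipped; C skipped.
Profit = 82 + 80 + 85 + 83 + 86 + 47 = 463

463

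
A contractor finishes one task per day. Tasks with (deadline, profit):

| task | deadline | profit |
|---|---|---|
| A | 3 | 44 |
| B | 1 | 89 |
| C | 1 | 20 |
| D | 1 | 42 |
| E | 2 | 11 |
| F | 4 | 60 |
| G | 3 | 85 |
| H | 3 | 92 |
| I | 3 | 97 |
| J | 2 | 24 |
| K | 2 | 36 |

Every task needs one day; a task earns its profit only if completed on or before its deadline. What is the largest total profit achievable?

By profit: I(d3,97), H(d3,92), B(d1,89), G(d3,85), F(d4,60), A(d3,44), D(d1,42), K(d2,36), J(d2,24), C(d1,20), E(d2,11)
I→slot 3; H→slot 2; B→slot 1; G skipped; F→slot 4; A skipped; D skipped; K skipped; J skipped; C skipped; E skipped.
Profit = 89 + 92 + 97 + 60 = 338

338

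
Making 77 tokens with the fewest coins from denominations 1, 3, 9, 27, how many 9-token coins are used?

2

Use the largest denomination that fits, subtract, and repeat.
77 − 2×27→23 − 2×9→5 − 1×3→2 − 2×1→0
Count of 9: 2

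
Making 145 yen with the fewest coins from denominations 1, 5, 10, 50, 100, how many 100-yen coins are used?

Greedy: take as many of the largest coin as possible, then repeat with the remainder.
145 = 1×100 + 4×10 + 1×5
Count of 100: 1

1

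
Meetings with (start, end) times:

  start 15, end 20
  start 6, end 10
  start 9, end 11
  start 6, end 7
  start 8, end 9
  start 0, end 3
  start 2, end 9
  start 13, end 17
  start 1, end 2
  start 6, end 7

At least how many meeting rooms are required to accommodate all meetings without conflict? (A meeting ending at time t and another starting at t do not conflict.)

4

Events (time:±→running): 0:+→1 1:+→2 2:-→1 2:+→2 3:-→1 6:+→2 6:+→3 6:+→4 … peak 4.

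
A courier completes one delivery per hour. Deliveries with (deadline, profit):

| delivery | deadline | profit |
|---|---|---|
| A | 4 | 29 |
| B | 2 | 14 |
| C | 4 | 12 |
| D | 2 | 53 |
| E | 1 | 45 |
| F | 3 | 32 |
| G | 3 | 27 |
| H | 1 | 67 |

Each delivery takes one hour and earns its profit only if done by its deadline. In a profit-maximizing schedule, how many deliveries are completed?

Take jobs in profit order; each goes to the latest open slot no later than its deadline.
Profit order: H=67 D=53 E=45 F=32 A=29 G=27 B=14 C=12
Assign: H→slot 1, D→slot 2, E skipped, F→slot 3, A→slot 4, G skipped, B skipped, C skipped.
Slots: [1:H] [2:D] [3:F] [4:A]
4 of 8 scheduled.

4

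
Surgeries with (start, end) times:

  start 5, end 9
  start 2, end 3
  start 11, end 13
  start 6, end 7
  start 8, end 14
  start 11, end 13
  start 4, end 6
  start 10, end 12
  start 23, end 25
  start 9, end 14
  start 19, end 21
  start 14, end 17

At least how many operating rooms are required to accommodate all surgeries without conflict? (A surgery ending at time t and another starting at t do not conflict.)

starts: [2, 4, 5, 6, 8, 9, 10, 11, 11, 14, 19, 23]
ends:   [3, 6, 7, 9, 12, 13, 13, 14, 14, 17, 21, 25]
s2→1 e3→0 s4→1 s5→2 e6→1 s6→2 e7→1 s8→2 e9→1 s9→2 s10→3 s11→4 s11→5  — peak 5.

5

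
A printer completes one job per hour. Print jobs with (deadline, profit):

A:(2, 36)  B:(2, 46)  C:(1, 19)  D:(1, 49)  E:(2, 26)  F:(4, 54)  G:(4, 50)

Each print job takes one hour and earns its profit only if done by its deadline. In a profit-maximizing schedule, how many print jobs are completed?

Profit order: F=54 G=50 D=49 B=46 A=36 E=26 C=19
Assign: F→slot 4, G→slot 3, D→slot 1, B→slot 2, A skipped, E skipped, C skipped.
Slots: [1:D] [2:B] [3:G] [4:F]
4 of 7 scheduled.

4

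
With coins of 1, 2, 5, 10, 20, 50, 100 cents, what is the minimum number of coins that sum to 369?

369 − 3×100→69 − 1×50→19 − 1×10→9 − 1×5→4 − 2×2→0
Total coins = 3 + 1 + 1 + 1 + 2 = 8

8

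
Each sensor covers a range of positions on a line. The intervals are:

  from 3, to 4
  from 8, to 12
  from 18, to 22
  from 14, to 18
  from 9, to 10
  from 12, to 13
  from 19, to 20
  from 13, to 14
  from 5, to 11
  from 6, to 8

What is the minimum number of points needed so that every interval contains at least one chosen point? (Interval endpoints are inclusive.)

6

Sorted: [3,4] [6,8] [9,10] [5,11] [8,12] [12,13] [13,14] [14,18] [19,20] [18,22]
{[3,4]} hit by 4; {[6,8]} hit by 8; {[9,10],[5,11],[8,12]} hit by 10; {[12,13],[13,14]} hit by 13; {[14,18]} hit by 18; {[19,20],[18,22]} hit by 20.
Points: 4, 8, 10, 13, 18, 20 (6 total).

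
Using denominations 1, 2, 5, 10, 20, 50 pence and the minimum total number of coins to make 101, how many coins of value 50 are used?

101 = 2×50 + 1×1
Count of 50: 2

2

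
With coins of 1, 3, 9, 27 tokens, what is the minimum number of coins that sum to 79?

7

Use the largest denomination that fits, subtract, and repeat.
79 = 2×27 + 2×9 + 2×3 + 1×1
Total coins = 2 + 2 + 2 + 1 = 7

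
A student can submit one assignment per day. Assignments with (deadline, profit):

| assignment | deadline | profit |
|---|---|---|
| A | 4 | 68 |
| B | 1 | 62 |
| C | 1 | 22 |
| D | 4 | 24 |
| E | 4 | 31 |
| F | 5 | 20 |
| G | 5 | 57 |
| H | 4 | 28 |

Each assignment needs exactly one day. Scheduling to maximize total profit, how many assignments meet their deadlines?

5

Take jobs in profit order; each goes to the latest open slot no later than its deadline.
Profit order: A=68 B=62 G=57 E=31 H=28 D=24 C=22 F=20
Assign: A→slot 4, B→slot 1, G→slot 5, E→slot 3, H→slot 2, D skipped, C skipped, F skipped.
Slots: [1:B] [2:H] [3:E] [4:A] [5:G]
5 of 8 scheduled.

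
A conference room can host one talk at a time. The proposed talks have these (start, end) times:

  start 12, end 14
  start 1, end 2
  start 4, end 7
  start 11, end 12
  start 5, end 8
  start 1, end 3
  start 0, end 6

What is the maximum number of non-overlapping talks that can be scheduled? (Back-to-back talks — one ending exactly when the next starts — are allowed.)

4

Greedy by earliest finish: after sorting by end time, pick each interval compatible with the last pick.
By end time: (1,2), (1,3), (0,6), (4,7), (5,8), (11,12), (12,14).
Pick (1,2); next start ≥ 2 → (4,7); next start ≥ 7 → (11,12); next start ≥ 12 → (12,14).
Selected 4 talks.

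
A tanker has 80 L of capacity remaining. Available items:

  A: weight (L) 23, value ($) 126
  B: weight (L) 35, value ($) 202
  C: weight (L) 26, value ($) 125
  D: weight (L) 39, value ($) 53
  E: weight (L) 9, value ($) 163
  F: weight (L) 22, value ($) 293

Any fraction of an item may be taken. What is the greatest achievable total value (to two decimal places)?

734.70

Order: E (163/9=18.11) > F (293/22=13.32) > B (202/35=5.77) > A (126/23=5.48) > C (125/26=4.81) > D (53/39=1.36)
Fill: take E (9 @ 163) → take F (22 @ 293) → take B (35 @ 202) → take 14/23 of A → 76.70; 80/80 used.
Total value = 734.70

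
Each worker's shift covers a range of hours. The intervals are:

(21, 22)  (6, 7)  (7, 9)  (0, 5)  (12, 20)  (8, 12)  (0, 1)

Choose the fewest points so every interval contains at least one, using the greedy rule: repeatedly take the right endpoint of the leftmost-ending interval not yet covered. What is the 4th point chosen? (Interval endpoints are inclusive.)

22

Sort by right endpoint; whenever an interval is uncovered, place a point at its right end.
By right end: [0,1]  [0,5]  [6,7]  [7,9]  [8,12]  [12,20]  [21,22]
[0,1] uncovered → point at 1; [6,7] uncovered → point at 7; [8,12] uncovered → point at 12; [21,22] uncovered → point at 22.
Points: 1, 7, 12, 22 (4 total).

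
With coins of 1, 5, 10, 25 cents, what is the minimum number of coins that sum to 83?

7

83 − 3×25→8 − 1×5→3 − 3×1→0
Total coins = 3 + 1 + 3 = 7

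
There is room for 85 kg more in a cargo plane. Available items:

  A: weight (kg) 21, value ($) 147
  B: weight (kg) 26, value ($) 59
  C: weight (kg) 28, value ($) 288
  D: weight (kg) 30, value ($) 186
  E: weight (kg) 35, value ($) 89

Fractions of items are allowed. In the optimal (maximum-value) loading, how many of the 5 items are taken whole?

3

Greedy by value/weight ratio, highest first.
Order: C (288/28=10.29) > A (147/21=7.00) > D (186/30=6.20) > E (89/35=2.54) > B (59/26=2.27)
Fill: take C (28 @ 288) → take A (21 @ 147) → take D (30 @ 186) → take 6/35 of E → 15.26; 85/85 used.
3 item(s) taken whole; one partial (take 6/35 of E).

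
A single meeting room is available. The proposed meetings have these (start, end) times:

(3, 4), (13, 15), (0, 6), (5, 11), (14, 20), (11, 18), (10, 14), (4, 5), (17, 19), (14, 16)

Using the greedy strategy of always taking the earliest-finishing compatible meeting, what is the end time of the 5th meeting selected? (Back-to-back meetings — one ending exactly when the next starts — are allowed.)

19

Sort by end time and greedily take each interval whose start is ≥ the last chosen end.
Sorted by end: (3,4)  (4,5)  (0,6)  (5,11)  (10,14)  (13,15)  (14,16)  (11,18)  (17,19)  (14,20)
take (3,4); take (4,5); skip (0,6); take (5,11); take (13,15); skip (14,16); skip (11,18); take (17,19).
Selected: (3,4) (4,5) (5,11) (13,15) (17,19)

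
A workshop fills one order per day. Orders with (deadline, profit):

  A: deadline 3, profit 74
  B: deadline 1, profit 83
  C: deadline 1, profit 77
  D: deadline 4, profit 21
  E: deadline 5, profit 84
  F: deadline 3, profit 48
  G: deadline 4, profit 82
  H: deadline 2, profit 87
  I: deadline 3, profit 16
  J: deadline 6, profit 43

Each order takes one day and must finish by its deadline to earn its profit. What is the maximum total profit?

453

By profit: H(d2,87), E(d5,84), B(d1,83), G(d4,82), C(d1,77), A(d3,74), F(d3,48), J(d6,43), D(d4,21), I(d3,16)
H→slot 2; E→slot 5; B→slot 1; G→slot 4; C skipped; A→slot 3; F skipped; J→slot 6; D skipped; I skipped.
Profit = 83 + 87 + 74 + 82 + 84 + 43 = 453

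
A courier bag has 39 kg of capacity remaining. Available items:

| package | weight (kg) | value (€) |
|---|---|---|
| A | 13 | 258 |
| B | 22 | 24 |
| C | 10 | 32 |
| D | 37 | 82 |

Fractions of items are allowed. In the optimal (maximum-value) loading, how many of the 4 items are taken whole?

2

Greedy by value/weight ratio, highest first.
Order: A (258/13=19.85) > C (32/10=3.20) > D (82/37=2.22) > B (24/22=1.09)
Fill: take A (13 @ 258) → take C (10 @ 32) → take 16/37 of D → 35.46; 39/39 used.
2 item(s) taken whole; one partial (take 16/37 of D).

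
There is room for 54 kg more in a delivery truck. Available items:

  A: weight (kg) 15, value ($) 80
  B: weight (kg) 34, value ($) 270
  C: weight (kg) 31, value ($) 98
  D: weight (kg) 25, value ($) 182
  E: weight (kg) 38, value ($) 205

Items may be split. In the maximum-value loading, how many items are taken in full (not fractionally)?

1

Sort by value per unit weight and fill in that order.
Order: B (270/34=7.94) > D (182/25=7.28) > E (205/38=5.39) > A (80/15=5.33) > C (98/31=3.16)
Fill: take B (34 @ 270) → take 20/25 of D → 145.60; 54/54 used.
1 item(s) taken whole; one partial (take 20/25 of D).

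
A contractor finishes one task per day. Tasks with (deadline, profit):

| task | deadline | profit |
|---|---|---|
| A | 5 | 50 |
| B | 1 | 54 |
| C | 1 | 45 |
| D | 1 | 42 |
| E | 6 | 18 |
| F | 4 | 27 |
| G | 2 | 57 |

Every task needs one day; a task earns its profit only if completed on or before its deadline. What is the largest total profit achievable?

206

Profit order: G=57 B=54 A=50 C=45 D=42 F=27 E=18
Assign: G→slot 2, B→slot 1, A→slot 5, C skipped, D skipped, F→slot 4, E→slot 6.
Slots: [1:B] [2:G] [4:F] [5:A] [6:E]
Profit = 54 + 57 + 27 + 50 + 18 = 206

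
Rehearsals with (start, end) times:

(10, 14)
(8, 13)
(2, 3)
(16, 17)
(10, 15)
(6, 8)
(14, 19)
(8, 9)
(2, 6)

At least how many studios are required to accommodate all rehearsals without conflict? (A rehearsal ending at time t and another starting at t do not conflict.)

Count concurrent intervals with a sweep; the peak is the room count.
starts: [2, 2, 6, 8, 8, 10, 10, 14, 16]
ends:   [3, 6, 8, 9, 13, 14, 15, 17, 19]
s2→1 s2→2 e3→1 e6→0 s6→1 e8→0 s8→1 s8→2 e9→1 s10→2 s10→3  — peak 3.

3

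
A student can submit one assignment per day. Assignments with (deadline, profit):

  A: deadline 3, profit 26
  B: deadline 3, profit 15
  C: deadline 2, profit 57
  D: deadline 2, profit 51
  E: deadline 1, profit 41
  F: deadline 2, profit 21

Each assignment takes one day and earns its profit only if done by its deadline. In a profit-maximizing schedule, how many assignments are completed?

3

Sort by profit descending; place each in the latest free slot ≤ its deadline.
By profit: C(d2,57), D(d2,51), E(d1,41), A(d3,26), F(d2,21), B(d3,15)
C→slot 2; D→slot 1; E skipped; A→slot 3; F skipped; B skipped.
3 of 6 scheduled.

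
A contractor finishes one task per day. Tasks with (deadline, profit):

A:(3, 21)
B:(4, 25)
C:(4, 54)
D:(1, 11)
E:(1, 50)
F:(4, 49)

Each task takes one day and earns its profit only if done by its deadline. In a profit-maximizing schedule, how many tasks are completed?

Sort by profit descending; place each in the latest free slot ≤ its deadline.
Profit order: C=54 E=50 F=49 B=25 A=21 D=11
Assign: C→slot 4, E→slot 1, F→slot 3, B→slot 2, A skipped, D skipped.
Slots: [1:E] [2:B] [3:F] [4:C]
4 of 6 scheduled.

4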